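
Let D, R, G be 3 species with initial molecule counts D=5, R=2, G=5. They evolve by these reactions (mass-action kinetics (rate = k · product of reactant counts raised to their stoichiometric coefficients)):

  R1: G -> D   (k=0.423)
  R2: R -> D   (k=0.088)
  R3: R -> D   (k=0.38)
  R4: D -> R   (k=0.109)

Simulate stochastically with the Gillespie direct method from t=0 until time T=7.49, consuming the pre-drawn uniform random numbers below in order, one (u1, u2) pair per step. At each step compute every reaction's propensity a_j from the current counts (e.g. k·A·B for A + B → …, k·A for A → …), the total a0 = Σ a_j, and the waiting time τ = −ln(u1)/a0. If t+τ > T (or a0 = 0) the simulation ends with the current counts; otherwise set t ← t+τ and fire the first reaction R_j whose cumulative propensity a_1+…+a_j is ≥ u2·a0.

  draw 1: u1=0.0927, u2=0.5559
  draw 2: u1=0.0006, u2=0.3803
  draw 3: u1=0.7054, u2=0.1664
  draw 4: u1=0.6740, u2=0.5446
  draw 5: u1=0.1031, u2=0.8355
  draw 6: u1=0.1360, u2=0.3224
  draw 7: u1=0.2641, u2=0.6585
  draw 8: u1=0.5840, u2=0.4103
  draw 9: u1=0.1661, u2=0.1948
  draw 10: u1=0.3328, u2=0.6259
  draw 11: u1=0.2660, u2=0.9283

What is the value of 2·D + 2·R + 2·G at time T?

Check how each reaction changes W = 2·D + 2·R + 2·G (weight of products minus weight of reactants):
R1: G -> D: (2·1) − (2·1) = 2 − 2 = 0
R2: R -> D: (2·1) − (2·1) = 2 − 2 = 0
R3: R -> D: (2·1) − (2·1) = 2 − 2 = 0
R4: D -> R: (2·1) − (2·1) = 2 − 2 = 0
Every reaction leaves W unchanged, so W is conserved and no simulation is needed: W(T) = W(0) = 2·5 + 2·2 + 2·5 = 24

Value at T = 24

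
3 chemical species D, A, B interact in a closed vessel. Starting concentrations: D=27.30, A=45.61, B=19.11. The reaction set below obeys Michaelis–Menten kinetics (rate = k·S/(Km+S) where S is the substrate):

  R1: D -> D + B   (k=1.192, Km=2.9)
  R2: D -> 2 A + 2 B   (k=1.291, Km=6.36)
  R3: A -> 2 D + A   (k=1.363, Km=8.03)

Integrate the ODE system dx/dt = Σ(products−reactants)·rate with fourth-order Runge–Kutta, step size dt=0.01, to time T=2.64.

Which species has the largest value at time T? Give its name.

RK4 with dt=0.01: 264 steps to T=2.64. Trajectory (selected grid times):
t=0.00: D=27.30 A=45.61 B=19.11
t=0.29: D=27.67 A=46.22 B=20.03
t=0.59: D=28.05 A=46.85 B=20.99
t=0.88: D=28.42 A=47.46 B=21.91
t=1.17: D=28.79 A=48.07 B=22.84
t=1.47: D=29.18 A=48.71 B=23.80
t=1.76: D=29.55 A=49.32 B=24.73
t=2.05: D=29.92 A=49.94 B=25.66
t=2.35: D=30.30 A=50.58 B=26.62
t=2.64: D=30.68 A=51.20 B=27.56
At T=2.64: D=30.68 A=51.20 B=27.56; the largest is A.

Dominant species at T: A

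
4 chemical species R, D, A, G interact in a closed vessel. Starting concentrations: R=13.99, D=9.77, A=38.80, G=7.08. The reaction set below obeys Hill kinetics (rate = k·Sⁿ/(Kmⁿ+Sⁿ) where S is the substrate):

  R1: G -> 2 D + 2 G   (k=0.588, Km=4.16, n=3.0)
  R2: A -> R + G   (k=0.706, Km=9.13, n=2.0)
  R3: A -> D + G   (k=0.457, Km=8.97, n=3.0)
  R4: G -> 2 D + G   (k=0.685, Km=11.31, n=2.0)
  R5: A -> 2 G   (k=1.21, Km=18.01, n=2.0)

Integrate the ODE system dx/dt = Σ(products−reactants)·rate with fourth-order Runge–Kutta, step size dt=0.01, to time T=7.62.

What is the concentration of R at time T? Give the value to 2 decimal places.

RK4 with dt=0.01: 762 steps to T=7.62. Trajectory (selected grid times):
t=0.00: R=13.99 D=9.77 A=38.80 G=7.08
t=0.85: R=14.56 D=11.47 A=37.01 G=10.16
t=1.69: R=15.11 D=13.39 A=35.26 G=13.19
t=2.54: R=15.68 D=15.48 A=33.51 G=16.24
t=3.39: R=16.23 D=17.67 A=31.79 G=19.24
t=4.23: R=16.78 D=19.91 A=30.11 G=22.17
t=5.08: R=17.32 D=22.23 A=28.44 G=25.08
t=5.93: R=17.87 D=24.59 A=26.80 G=27.94
t=6.77: R=18.39 D=26.94 A=25.22 G=30.70
t=7.62: R=18.92 D=29.34 A=23.65 G=33.43
Read off R at T=7.62: 18.92

R at T = 18.92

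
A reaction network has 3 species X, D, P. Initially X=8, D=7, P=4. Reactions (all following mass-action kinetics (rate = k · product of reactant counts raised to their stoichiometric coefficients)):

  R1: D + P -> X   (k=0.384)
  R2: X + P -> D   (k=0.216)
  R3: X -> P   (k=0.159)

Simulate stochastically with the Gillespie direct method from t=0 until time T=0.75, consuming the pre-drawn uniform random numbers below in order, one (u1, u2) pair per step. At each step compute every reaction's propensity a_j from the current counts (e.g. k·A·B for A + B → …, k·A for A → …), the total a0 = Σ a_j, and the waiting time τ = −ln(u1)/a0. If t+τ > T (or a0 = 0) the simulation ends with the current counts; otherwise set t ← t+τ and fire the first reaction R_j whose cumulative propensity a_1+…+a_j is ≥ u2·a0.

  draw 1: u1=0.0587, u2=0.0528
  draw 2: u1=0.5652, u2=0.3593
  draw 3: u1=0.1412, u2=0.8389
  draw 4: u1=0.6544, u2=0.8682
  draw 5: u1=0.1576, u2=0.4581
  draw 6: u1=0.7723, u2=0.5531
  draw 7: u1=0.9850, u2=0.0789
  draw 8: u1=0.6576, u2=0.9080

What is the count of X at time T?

X at T = 7

t=0.000: X=8 D=7 P=4
Draw 1: a1=10.752, a2=6.912, a3=1.272, a0=18.936; τ=−ln(0.0587)/18.936=0.150 → t=0.150; u2·a0=0.0528·18.936=1.000 ≤ a1=10.752 → R1 fires; X=9 D=6 P=3
Draw 2: a1=6.912, a2=5.832, a3=1.431, a0=14.175; τ=−ln(0.5652)/14.175=0.040 → t=0.190; u2·a0=0.3593·14.175=5.093 ≤ a1=6.912 → R1 fires; X=10 D=5 P=2
Draw 3: a1=3.840, a2=4.320, a3=1.590, a0=9.750; τ=−ln(0.1412)/9.750=0.201 → t=0.391; u2·a0=0.8389·9.750=8.179; a1+a2=8.160 < 8.179 ≤ a1+…+a3=9.750 → R3 fires; X=9 D=5 P=3
Draw 4: a1=5.760, a2=5.832, a3=1.431, a0=13.023; τ=−ln(0.6544)/13.023=0.033 → t=0.423; u2·a0=0.8682·13.023=11.307; a1=5.760 < 11.307 ≤ a1+a2=11.592 → R2 fires; X=8 D=6 P=2
Draw 5: a1=4.608, a2=3.456, a3=1.272, a0=9.336; τ=−ln(0.1576)/9.336=0.198 → t=0.621; u2·a0=0.4581·9.336=4.277 ≤ a1=4.608 → R1 fires; X=9 D=5 P=1
Draw 6: a1=1.920, a2=1.944, a3=1.431, a0=5.295; τ=−ln(0.7723)/5.295=0.049 → t=0.670; u2·a0=0.5531·5.295=2.929; a1=1.920 < 2.929 ≤ a1+a2=3.864 → R2 fires; X=8 D=6 P=0
Draw 7: a1=0.000, a2=0.000, a3=1.272, a0=1.272; τ=−ln(0.9850)/1.272=0.012 → t=0.682; u2·a0=0.0789·1.272=0.100; a1+a2=0.000 < 0.100 ≤ a1+…+a3=1.272 → R3 fires; X=7 D=6 P=1
Draw 8: a1=2.304, a2=1.512, a3=1.113, a0=4.929; τ=−ln(0.6576)/4.929=0.085 → t=0.767 > T=0.75: stop.
Read off X at T=0.75: 7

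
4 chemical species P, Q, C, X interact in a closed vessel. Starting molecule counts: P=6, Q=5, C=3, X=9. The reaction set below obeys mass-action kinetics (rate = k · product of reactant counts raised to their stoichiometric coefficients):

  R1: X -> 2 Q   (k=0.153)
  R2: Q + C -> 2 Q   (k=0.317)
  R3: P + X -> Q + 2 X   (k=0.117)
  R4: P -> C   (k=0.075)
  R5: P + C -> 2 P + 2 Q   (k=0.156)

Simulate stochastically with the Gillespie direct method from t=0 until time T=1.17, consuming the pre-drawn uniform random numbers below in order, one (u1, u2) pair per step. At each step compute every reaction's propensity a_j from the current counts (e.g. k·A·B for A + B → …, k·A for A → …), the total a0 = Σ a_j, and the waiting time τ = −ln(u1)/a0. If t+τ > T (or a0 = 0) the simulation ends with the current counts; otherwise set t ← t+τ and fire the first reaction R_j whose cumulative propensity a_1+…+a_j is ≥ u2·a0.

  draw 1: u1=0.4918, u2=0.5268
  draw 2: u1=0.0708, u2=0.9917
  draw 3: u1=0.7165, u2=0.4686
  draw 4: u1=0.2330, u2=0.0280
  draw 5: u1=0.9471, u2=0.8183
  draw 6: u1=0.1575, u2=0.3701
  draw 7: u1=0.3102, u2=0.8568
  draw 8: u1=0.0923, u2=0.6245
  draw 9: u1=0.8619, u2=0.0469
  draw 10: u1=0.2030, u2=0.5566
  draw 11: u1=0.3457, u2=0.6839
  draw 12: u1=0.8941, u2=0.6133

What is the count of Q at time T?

Q at T = 19

t=0.000: P=6 Q=5 C=3 X=9
Draw 1: a1=1.377, a2=4.755, a3=6.318, a4=0.450, a5=2.808, a0=15.708; τ=−ln(0.4918)/15.708=0.045 → t=0.045; u2·a0=0.5268·15.708=8.275; a1+a2=6.132 < 8.275 ≤ a1+…+a3=12.450 → R3 fires; P=5 Q=6 C=3 X=10
Draw 2: a1=1.530, a2=5.706, a3=5.850, a4=0.375, a5=2.340, a0=15.801; τ=−ln(0.0708)/15.801=0.168 → t=0.213; u2·a0=0.9917·15.801=15.670; a1+…+a4=13.461 < 15.670 ≤ a1+…+a5=15.801 → R5 fires; P=6 Q=8 C=2 X=10
Draw 3: a1=1.530, a2=5.072, a3=7.020, a4=0.450, a5=1.872, a0=15.944; τ=−ln(0.7165)/15.944=0.021 → t=0.234; u2·a0=0.4686·15.944=7.471; a1+a2=6.602 < 7.471 ≤ a1+…+a3=13.622 → R3 fires; P=5 Q=9 C=2 X=11
Draw 4: a1=1.683, a2=5.706, a3=6.435, a4=0.375, a5=1.560, a0=15.759; τ=−ln(0.2330)/15.759=0.092 → t=0.326; u2·a0=0.0280·15.759=0.441 ≤ a1=1.683 → R1 fires; P=5 Q=11 C=2 X=10
Draw 5: a1=1.530, a2=6.974, a3=5.850, a4=0.375, a5=1.560, a0=16.289; τ=−ln(0.9471)/16.289=0.003 → t=0.329; u2·a0=0.8183·16.289=13.329; a1+a2=8.504 < 13.329 ≤ a1+…+a3=14.354 → R3 fires; P=4 Q=12 C=2 X=11
Draw 6: a1=1.683, a2=7.608, a3=5.148, a4=0.300, a5=1.248, a0=15.987; τ=−ln(0.1575)/15.987=0.116 → t=0.445; u2·a0=0.3701·15.987=5.917; a1=1.683 < 5.917 ≤ a1+a2=9.291 → R2 fires; P=4 Q=13 C=1 X=11
Draw 7: a1=1.683, a2=4.121, a3=5.148, a4=0.300, a5=0.624, a0=11.876; τ=−ln(0.3102)/11.876=0.099 → t=0.544; u2·a0=0.8568·11.876=10.175; a1+a2=5.804 < 10.175 ≤ a1+…+a3=10.952 → R3 fires; P=3 Q=14 C=1 X=12
Draw 8: a1=1.836, a2=4.438, a3=4.212, a4=0.225, a5=0.468, a0=11.179; τ=−ln(0.0923)/11.179=0.213 → t=0.757; u2·a0=0.6245·11.179=6.981; a1+a2=6.274 < 6.981 ≤ a1+…+a3=10.486 → R3 fires; P=2 Q=15 C=1 X=13
Draw 9: a1=1.989, a2=4.755, a3=3.042, a4=0.150, a5=0.312, a0=10.248; τ=−ln(0.8619)/10.248=0.015 → t=0.771; u2·a0=0.0469·10.248=0.481 ≤ a1=1.989 → R1 fires; P=2 Q=17 C=1 X=12
Draw 10: a1=1.836, a2=5.389, a3=2.808, a4=0.150, a5=0.312, a0=10.495; τ=−ln(0.2030)/10.495=0.152 → t=0.923; u2·a0=0.5566·10.495=5.842; a1=1.836 < 5.842 ≤ a1+a2=7.225 → R2 fires; P=2 Q=18 C=0 X=12
Draw 11: a1=1.836, a2=0.000, a3=2.808, a4=0.150, a5=0.000, a0=4.794; τ=−ln(0.3457)/4.794=0.222 → t=1.145; u2·a0=0.6839·4.794=3.279; a1+a2=1.836 < 3.279 ≤ a1+…+a3=4.644 → R3 fires; P=1 Q=19 C=0 X=13
Draw 12: a1=1.989, a2=0.000, a3=1.521, a4=0.075, a5=0.000, a0=3.585; τ=−ln(0.8941)/3.585=0.031 → t=1.176 > T=1.17: stop.
Read off Q at T=1.17: 19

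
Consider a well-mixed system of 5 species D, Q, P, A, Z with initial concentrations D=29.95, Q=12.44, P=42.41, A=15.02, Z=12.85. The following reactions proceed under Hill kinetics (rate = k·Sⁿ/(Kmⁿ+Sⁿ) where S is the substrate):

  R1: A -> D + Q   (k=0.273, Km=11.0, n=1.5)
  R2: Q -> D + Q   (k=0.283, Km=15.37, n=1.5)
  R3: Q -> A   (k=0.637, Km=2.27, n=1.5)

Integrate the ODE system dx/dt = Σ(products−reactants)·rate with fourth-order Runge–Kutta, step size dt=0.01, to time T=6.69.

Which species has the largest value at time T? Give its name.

Dominant species at T: P

RK4 with dt=0.01: 669 steps to T=6.69. Trajectory (selected grid times):
t=0.00: D=29.95 Q=12.44 P=42.41 A=15.02 Z=12.85
t=0.74: D=30.16 Q=12.13 P=42.41 A=15.33 Z=12.85
t=1.49: D=30.38 Q=11.82 P=42.41 A=15.64 Z=12.85
t=2.23: D=30.59 Q=11.51 P=42.41 A=15.95 Z=12.85
t=2.97: D=30.80 Q=11.21 P=42.41 A=16.25 Z=12.85
t=3.72: D=31.01 Q=10.90 P=42.41 A=16.56 Z=12.85
t=4.46: D=31.22 Q=10.60 P=42.41 A=16.86 Z=12.85
t=5.20: D=31.43 Q=10.31 P=42.41 A=17.15 Z=12.85
t=5.95: D=31.64 Q=10.01 P=42.41 A=17.45 Z=12.85
t=6.69: D=31.84 Q=9.72 P=42.41 A=17.74 Z=12.85
At T=6.69: D=31.84 Q=9.72 P=42.41 A=17.74 Z=12.85; the largest is P.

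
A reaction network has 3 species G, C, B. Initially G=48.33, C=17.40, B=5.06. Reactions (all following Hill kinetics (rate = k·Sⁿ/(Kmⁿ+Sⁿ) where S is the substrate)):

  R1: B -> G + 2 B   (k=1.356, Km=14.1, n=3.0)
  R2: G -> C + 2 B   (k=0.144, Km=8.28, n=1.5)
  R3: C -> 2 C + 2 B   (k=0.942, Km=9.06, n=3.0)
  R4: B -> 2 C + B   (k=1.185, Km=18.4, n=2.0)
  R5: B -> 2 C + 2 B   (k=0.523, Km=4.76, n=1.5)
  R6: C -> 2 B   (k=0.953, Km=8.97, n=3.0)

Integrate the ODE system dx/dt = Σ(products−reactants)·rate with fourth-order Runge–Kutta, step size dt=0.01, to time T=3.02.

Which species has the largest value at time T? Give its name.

RK4 with dt=0.01: 302 steps to T=3.02. Trajectory (selected grid times):
t=0.00: G=48.33 C=17.40 B=5.06
t=0.34: G=48.31 C=17.72 B=6.42
t=0.67: G=48.32 C=18.08 B=7.78
t=1.01: G=48.36 C=18.51 B=9.23
t=1.34: G=48.43 C=18.99 B=10.69
t=1.68: G=48.54 C=19.54 B=12.25
t=2.01: G=48.70 C=20.12 B=13.82
t=2.35: G=48.90 C=20.77 B=15.49
t=2.68: G=49.12 C=21.46 B=17.16
t=3.02: G=49.39 C=22.21 B=18.92
At T=3.02: G=49.39 C=22.21 B=18.92; the largest is G.

Dominant species at T: G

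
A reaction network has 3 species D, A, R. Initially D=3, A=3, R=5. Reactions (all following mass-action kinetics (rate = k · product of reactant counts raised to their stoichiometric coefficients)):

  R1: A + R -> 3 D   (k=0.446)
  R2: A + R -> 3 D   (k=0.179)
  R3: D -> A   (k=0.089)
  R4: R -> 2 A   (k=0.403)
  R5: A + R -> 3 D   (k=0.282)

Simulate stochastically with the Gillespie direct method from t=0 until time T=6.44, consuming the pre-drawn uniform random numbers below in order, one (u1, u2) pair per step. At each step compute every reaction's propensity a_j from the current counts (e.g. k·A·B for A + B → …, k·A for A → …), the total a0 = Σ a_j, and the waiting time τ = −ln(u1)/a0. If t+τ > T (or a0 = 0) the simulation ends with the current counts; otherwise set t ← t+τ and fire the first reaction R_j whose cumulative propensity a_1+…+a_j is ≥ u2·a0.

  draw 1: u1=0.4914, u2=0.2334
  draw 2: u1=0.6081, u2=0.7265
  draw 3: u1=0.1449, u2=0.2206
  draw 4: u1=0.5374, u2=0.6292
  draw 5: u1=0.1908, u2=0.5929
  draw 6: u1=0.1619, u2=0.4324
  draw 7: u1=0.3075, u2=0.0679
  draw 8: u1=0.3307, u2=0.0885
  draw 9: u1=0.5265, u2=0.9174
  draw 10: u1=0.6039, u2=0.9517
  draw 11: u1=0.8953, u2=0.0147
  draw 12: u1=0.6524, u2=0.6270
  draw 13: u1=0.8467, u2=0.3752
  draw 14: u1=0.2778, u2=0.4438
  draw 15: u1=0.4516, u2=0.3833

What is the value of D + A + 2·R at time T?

Value at T = 16

Check how each reaction changes W = D + A + 2·R (weight of products minus weight of reactants):
R1: A + R -> 3 D: (1·3) − (1·1 + 2·1) = 3 − 3 = 0
R2: A + R -> 3 D: (1·3) − (1·1 + 2·1) = 3 − 3 = 0
R3: D -> A: (1·1) − (1·1) = 1 − 1 = 0
R4: R -> 2 A: (1·2) − (2·1) = 2 − 2 = 0
R5: A + R -> 3 D: (1·3) − (1·1 + 2·1) = 3 − 3 = 0
Every reaction leaves W unchanged, so W is conserved and no simulation is needed: W(T) = W(0) = 3 + 3 + 2·5 = 16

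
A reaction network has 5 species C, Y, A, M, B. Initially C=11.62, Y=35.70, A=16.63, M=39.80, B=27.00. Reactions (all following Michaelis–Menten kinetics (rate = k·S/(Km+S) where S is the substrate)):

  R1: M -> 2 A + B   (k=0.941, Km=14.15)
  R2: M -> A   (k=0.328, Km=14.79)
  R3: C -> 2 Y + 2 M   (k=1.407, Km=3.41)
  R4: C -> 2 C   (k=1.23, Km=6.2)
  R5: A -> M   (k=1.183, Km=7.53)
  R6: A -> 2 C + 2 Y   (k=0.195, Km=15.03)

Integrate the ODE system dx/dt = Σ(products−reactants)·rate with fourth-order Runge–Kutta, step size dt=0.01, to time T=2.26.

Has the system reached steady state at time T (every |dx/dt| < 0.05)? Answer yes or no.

RK4 with dt=0.01: 226 steps to T=2.26. Trajectory (selected grid times):
t=0.00: C=11.62 Y=35.70 A=16.63 M=39.80 B=27.00
t=0.25: C=11.60 Y=36.30 A=16.81 M=40.31 B=27.17
t=0.50: C=11.58 Y=36.89 A=16.99 M=40.83 B=27.35
t=0.75: C=11.56 Y=37.49 A=17.17 M=41.34 B=27.52
t=1.00: C=11.54 Y=38.08 A=17.35 M=41.85 B=27.70
t=1.26: C=11.52 Y=38.70 A=17.53 M=42.39 B=27.88
t=1.51: C=11.50 Y=39.30 A=17.71 M=42.90 B=28.06
t=1.76: C=11.48 Y=39.89 A=17.89 M=43.41 B=28.24
t=2.01: C=11.47 Y=40.49 A=18.08 M=43.92 B=28.41
t=2.26: C=11.45 Y=41.08 A=18.26 M=44.44 B=28.59
Rates at T: R1=0.7137, R2=0.2461, R3=1.0841, R4=0.7979, R5=0.8376, R6=0.1070
dx/dt at T (Σ net stoichiometry × rate): C=-0.0723, Y=+2.3820, A=+0.7290, M=+2.0459, B=+0.7137
Largest |dx/dt| is |+2.3820| (Y) ≥ 0.05 → not steady.

Steady state at T: no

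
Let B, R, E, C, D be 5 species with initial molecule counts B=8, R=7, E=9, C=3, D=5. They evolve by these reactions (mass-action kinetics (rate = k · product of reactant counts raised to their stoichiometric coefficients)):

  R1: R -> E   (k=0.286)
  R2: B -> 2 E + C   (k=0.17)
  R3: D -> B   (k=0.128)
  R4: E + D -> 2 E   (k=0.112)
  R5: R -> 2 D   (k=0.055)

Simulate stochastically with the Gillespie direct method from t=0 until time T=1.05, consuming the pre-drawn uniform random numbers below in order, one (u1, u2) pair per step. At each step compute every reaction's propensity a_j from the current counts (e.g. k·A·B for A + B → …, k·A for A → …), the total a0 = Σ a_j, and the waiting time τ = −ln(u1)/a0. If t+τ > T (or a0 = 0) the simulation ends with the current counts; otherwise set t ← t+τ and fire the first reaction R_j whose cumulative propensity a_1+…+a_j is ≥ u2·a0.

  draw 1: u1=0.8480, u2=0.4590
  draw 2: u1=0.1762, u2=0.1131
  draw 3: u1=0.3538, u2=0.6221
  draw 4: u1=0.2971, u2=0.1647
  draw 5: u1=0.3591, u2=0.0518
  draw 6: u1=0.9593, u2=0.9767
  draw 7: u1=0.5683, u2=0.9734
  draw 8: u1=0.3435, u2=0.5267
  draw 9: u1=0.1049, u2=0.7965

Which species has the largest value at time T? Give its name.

t=0.000: B=8 R=7 E=9 C=3 D=5
Draw 1: a1=2.002, a2=1.360, a3=0.640, a4=5.040, a5=0.385, a0=9.427; τ=−ln(0.8480)/9.427=0.017 → t=0.017; u2·a0=0.4590·9.427=4.327; a1+…+a3=4.002 < 4.327 ≤ a1+…+a4=9.042 → R4 fires; B=8 R=7 E=10 C=3 D=4
Draw 2: a1=2.002, a2=1.360, a3=0.512, a4=4.480, a5=0.385, a0=8.739; τ=−ln(0.1762)/8.739=0.199 → t=0.216; u2·a0=0.1131·8.739=0.988 ≤ a1=2.002 → R1 fires; B=8 R=6 E=11 C=3 D=4
Draw 3: a1=1.716, a2=1.360, a3=0.512, a4=4.928, a5=0.330, a0=8.846; τ=−ln(0.3538)/8.846=0.117 → t=0.334; u2·a0=0.6221·8.846=5.503; a1+…+a3=3.588 < 5.503 ≤ a1+…+a4=8.516 → R4 fires; B=8 R=6 E=12 C=3 D=3
Draw 4: a1=1.716, a2=1.360, a3=0.384, a4=4.032, a5=0.330, a0=7.822; τ=−ln(0.2971)/7.822=0.155 → t=0.489; u2·a0=0.1647·7.822=1.288 ≤ a1=1.716 → R1 fires; B=8 R=5 E=13 C=3 D=3
Draw 5: a1=1.430, a2=1.360, a3=0.384, a4=4.368, a5=0.275, a0=7.817; τ=−ln(0.3591)/7.817=0.131 → t=0.620; u2·a0=0.0518·7.817=0.405 ≤ a1=1.430 → R1 fires; B=8 R=4 E=14 C=3 D=3
Draw 6: a1=1.144, a2=1.360, a3=0.384, a4=4.704, a5=0.220, a0=7.812; τ=−ln(0.9593)/7.812=0.005 → t=0.625; u2·a0=0.9767·7.812=7.630; a1+…+a4=7.592 < 7.630 ≤ a1+…+a5=7.812 → R5 fires; B=8 R=3 E=14 C=3 D=5
Draw 7: a1=0.858, a2=1.360, a3=0.640, a4=7.840, a5=0.165, a0=10.863; τ=−ln(0.5683)/10.863=0.052 → t=0.677; u2·a0=0.9734·10.863=10.574; a1+…+a3=2.858 < 10.574 ≤ a1+…+a4=10.698 → R4 fires; B=8 R=3 E=15 C=3 D=4
Draw 8: a1=0.858, a2=1.360, a3=0.512, a4=6.720, a5=0.165, a0=9.615; τ=−ln(0.3435)/9.615=0.111 → t=0.788; u2·a0=0.5267·9.615=5.064; a1+…+a3=2.730 < 5.064 ≤ a1+…+a4=9.450 → R4 fires; B=8 R=3 E=16 C=3 D=3
Draw 9: a1=0.858, a2=1.360, a3=0.384, a4=5.376, a5=0.165, a0=8.143; τ=−ln(0.1049)/8.143=0.277 → t=1.065 > T=1.05: stop.
At T=1.05: B=8 R=3 E=16 C=3 D=3; the largest is E.

Dominant species at T: E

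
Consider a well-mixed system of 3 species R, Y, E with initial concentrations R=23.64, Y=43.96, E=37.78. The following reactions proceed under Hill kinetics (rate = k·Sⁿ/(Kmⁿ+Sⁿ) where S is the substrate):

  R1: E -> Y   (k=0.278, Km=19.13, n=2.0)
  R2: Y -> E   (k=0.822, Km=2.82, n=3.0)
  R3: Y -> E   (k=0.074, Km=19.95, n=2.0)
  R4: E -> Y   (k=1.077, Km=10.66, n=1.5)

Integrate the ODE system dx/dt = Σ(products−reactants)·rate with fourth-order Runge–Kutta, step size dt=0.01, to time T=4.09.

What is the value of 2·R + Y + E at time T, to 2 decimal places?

Check how each reaction changes W = 2·R + Y + E (weight of products minus weight of reactants):
R1: E -> Y: (1·1) − (1·1) = 1 − 1 = 0
R2: Y -> E: (1·1) − (1·1) = 1 − 1 = 0
R3: Y -> E: (1·1) − (1·1) = 1 − 1 = 0
R4: E -> Y: (1·1) − (1·1) = 1 − 1 = 0
Every reaction leaves W unchanged, so W is conserved and no simulation is needed: W(T) = W(0) = 2·23.64 + 43.96 + 37.78 = 129.02

Value at T = 129.02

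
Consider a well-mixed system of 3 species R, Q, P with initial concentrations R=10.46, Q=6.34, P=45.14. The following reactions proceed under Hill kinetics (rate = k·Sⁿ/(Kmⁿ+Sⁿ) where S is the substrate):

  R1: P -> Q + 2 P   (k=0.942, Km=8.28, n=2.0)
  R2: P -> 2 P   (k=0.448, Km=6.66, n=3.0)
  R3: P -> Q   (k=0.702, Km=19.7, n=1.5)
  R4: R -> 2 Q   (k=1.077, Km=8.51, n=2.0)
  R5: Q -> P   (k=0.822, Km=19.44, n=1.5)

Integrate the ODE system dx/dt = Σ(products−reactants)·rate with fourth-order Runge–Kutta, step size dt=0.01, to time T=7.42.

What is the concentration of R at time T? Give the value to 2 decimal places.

RK4 with dt=0.01: 742 steps to T=7.42. Trajectory (selected grid times):
t=0.00: R=10.46 Q=6.34 P=45.14
t=0.82: R=9.94 Q=8.45 P=45.93
t=1.65: R=9.44 Q=10.50 P=46.78
t=2.47: R=8.96 Q=12.44 P=47.65
t=3.30: R=8.50 Q=14.33 P=48.57
t=4.12: R=8.07 Q=16.12 P=49.50
t=4.95: R=7.66 Q=17.87 P=50.47
t=5.77: R=7.28 Q=19.53 P=51.46
t=6.60: R=6.91 Q=21.14 P=52.47
t=7.42: R=6.57 Q=22.68 P=53.49
Read off R at T=7.42: 6.57

R at T = 6.57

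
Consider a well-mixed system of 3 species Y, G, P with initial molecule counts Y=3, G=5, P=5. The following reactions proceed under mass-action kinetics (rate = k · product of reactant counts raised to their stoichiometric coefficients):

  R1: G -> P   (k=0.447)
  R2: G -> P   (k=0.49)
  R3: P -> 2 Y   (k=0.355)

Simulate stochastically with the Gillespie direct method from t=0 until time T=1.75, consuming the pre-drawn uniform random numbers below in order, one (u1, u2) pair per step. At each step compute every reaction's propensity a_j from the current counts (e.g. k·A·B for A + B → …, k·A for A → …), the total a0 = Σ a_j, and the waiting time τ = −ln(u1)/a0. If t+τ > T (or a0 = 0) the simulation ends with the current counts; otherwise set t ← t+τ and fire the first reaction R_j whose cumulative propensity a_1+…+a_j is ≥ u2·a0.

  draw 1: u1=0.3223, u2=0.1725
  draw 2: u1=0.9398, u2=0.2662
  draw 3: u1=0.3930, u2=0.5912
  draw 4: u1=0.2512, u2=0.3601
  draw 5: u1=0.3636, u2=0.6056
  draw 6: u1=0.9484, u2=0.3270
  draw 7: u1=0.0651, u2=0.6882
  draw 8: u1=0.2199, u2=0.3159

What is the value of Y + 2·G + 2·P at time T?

Value at T = 23

Check how each reaction changes W = Y + 2·G + 2·P (weight of products minus weight of reactants):
R1: G -> P: (2·1) − (2·1) = 2 − 2 = 0
R2: G -> P: (2·1) − (2·1) = 2 − 2 = 0
R3: P -> 2 Y: (1·2) − (2·1) = 2 − 2 = 0
Every reaction leaves W unchanged, so W is conserved and no simulation is needed: W(T) = W(0) = 3 + 2·5 + 2·5 = 23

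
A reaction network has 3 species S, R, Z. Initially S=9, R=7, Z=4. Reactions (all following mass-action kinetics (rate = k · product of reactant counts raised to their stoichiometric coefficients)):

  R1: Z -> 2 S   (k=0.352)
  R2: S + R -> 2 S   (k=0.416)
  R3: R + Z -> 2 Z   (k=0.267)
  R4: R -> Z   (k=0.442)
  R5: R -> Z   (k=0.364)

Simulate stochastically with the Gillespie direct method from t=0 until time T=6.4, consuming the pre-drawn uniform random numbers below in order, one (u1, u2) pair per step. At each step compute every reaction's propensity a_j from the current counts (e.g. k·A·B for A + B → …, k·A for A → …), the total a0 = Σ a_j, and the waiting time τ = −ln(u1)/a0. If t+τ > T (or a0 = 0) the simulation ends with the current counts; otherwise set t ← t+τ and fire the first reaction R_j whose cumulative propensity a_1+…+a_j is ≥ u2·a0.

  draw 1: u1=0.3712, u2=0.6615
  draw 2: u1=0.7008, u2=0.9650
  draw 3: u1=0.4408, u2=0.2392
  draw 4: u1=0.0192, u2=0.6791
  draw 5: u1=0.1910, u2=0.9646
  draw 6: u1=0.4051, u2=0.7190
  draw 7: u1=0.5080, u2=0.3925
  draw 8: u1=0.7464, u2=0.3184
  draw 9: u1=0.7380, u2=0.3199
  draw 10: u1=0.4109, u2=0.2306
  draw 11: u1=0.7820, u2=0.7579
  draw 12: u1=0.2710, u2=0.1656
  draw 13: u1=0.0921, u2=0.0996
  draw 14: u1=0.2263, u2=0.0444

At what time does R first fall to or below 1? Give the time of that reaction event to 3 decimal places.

Threshold first reached at t = 0.321

t=0.000: S=9 R=7 Z=4
Draw 1: a1=1.408, a2=26.208, a3=7.476, a4=3.094, a5=2.548, a0=40.734; τ=−ln(0.3712)/40.734=0.024 → t=0.024; u2·a0=0.6615·40.734=26.946; a1=1.408 < 26.946 ≤ a1+a2=27.616 → R2 fires; S=10 R=6 Z=4
Draw 2: a1=1.408, a2=24.960, a3=6.408, a4=2.652, a5=2.184, a0=37.612; τ=−ln(0.7008)/37.612=0.009 → t=0.034; u2·a0=0.9650·37.612=36.296; a1+…+a4=35.428 < 36.296 ≤ a1+…+a5=37.612 → R5 fires; S=10 R=5 Z=5
Draw 3: a1=1.760, a2=20.800, a3=6.675, a4=2.210, a5=1.820, a0=33.265; τ=−ln(0.4408)/33.265=0.025 → t=0.058; u2·a0=0.2392·33.265=7.957; a1=1.760 < 7.957 ≤ a1+a2=22.560 → R2 fires; S=11 R=4 Z=5
Draw 4: a1=1.760, a2=18.304, a3=5.340, a4=1.768, a5=1.456, a0=28.628; τ=−ln(0.0192)/28.628=0.138 → t=0.196; u2·a0=0.6791·28.628=19.441; a1=1.760 < 19.441 ≤ a1+a2=20.064 → R2 fires; S=12 R=3 Z=5
Draw 5: a1=1.760, a2=14.976, a3=4.005, a4=1.326, a5=1.092, a0=23.159; τ=−ln(0.1910)/23.159=0.071 → t=0.268; u2·a0=0.9646·23.159=22.339; a1+…+a4=22.067 < 22.339 ≤ a1+…+a5=23.159 → R5 fires; S=12 R=2 Z=6
Draw 6: a1=2.112, a2=9.984, a3=3.204, a4=0.884, a5=0.728, a0=16.912; τ=−ln(0.4051)/16.912=0.053 → t=0.321; u2·a0=0.7190·16.912=12.160; a1+a2=12.096 < 12.160 ≤ a1+…+a3=15.300 → R3 fires; S=12 R=1 Z=7
Draw 7: a1=2.464, a2=4.992, a3=1.869, a4=0.442, a5=0.364, a0=10.131; τ=−ln(0.5080)/10.131=0.067 → t=0.388; u2·a0=0.3925·10.131=3.976; a1=2.464 < 3.976 ≤ a1+a2=7.456 → R2 fires; S=13 R=0 Z=7
Draw 8: a1=2.464, a2=0.000, a3=0.000, a4=0.000, a5=0.000, a0=2.464; τ=−ln(0.7464)/2.464=0.119 → t=0.507; u2·a0=0.3184·2.464=0.785 ≤ a1=2.464 → R1 fires; S=15 R=0 Z=6
Draw 9: a1=2.112, a2=0.000, a3=0.000, a4=0.000, a5=0.000, a0=2.112; τ=−ln(0.7380)/2.112=0.144 → t=0.651; u2·a0=0.3199·2.112=0.676 ≤ a1=2.112 → R1 fires; S=17 R=0 Z=5
Draw 10: a1=1.760, a2=0.000, a3=0.000, a4=0.000, a5=0.000, a0=1.760; τ=−ln(0.4109)/1.760=0.505 → t=1.156; u2·a0=0.2306·1.760=0.406 ≤ a1=1.760 → R1 fires; S=19 R=0 Z=4
Draw 11: a1=1.408, a2=0.000, a3=0.000, a4=0.000, a5=0.000, a0=1.408; τ=−ln(0.7820)/1.408=0.175 → t=1.331; u2·a0=0.7579·1.408=1.067 ≤ a1=1.408 → R1 fires; S=21 R=0 Z=3
Draw 12: a1=1.056, a2=0.000, a3=0.000, a4=0.000, a5=0.000, a0=1.056; τ=−ln(0.2710)/1.056=1.236 → t=2.567; u2·a0=0.1656·1.056=0.175 ≤ a1=1.056 → R1 fires; S=23 R=0 Z=2
Draw 13: a1=0.704, a2=0.000, a3=0.000, a4=0.000, a5=0.000, a0=0.704; τ=−ln(0.0921)/0.704=3.388 → t=5.955; u2·a0=0.0996·0.704=0.070 ≤ a1=0.704 → R1 fires; S=25 R=0 Z=1
Draw 14: a1=0.352, a2=0.000, a3=0.000, a4=0.000, a5=0.000, a0=0.352; τ=−ln(0.2263)/0.352=4.221 → t=10.176 > T=6.4: stop.
R first becomes ≤ 1 when it reaches 1 at the event at t=0.321.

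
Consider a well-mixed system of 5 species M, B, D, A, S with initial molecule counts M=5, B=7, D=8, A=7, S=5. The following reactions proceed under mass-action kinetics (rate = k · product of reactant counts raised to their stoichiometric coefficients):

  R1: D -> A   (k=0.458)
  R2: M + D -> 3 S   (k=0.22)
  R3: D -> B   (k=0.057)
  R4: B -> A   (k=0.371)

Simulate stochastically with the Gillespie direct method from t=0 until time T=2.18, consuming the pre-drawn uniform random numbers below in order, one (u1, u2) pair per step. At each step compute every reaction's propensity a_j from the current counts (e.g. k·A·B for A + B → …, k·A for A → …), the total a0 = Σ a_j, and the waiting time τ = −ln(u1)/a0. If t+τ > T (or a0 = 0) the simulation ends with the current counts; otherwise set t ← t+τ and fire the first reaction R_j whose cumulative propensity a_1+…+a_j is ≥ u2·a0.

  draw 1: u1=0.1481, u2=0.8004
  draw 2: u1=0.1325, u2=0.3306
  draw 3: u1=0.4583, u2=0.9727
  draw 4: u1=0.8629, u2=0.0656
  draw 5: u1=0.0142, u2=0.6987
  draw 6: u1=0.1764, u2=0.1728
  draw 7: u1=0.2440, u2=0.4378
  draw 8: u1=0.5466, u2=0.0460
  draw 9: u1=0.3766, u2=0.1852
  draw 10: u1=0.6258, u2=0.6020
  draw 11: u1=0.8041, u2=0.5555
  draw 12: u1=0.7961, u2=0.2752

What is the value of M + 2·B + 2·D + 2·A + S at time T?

Check how each reaction changes W = M + 2·B + 2·D + 2·A + S (weight of products minus weight of reactants):
R1: D -> A: (2·1) − (2·1) = 2 − 2 = 0
R2: M + D -> 3 S: (1·3) − (1·1 + 2·1) = 3 − 3 = 0
R3: D -> B: (2·1) − (2·1) = 2 − 2 = 0
R4: B -> A: (2·1) − (2·1) = 2 − 2 = 0
Every reaction leaves W unchanged, so W is conserved and no simulation is needed: W(T) = W(0) = 5 + 2·7 + 2·8 + 2·7 + 5 = 54

Value at T = 54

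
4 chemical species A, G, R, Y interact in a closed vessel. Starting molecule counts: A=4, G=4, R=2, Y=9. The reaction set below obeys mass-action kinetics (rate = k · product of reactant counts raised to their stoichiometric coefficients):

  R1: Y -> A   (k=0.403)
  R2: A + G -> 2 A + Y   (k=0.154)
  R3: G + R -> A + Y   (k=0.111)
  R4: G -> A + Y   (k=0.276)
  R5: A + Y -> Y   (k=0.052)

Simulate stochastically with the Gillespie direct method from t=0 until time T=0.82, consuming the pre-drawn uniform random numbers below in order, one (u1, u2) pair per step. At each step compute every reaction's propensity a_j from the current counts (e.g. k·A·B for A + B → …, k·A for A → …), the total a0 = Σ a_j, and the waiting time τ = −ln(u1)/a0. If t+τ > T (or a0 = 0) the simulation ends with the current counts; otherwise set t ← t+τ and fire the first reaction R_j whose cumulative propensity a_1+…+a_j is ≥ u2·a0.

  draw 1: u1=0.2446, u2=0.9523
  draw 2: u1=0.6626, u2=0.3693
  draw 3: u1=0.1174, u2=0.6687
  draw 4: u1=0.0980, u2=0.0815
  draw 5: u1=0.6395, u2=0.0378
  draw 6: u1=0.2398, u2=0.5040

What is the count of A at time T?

t=0.000: A=4 G=4 R=2 Y=9
Draw 1: a1=3.627, a2=2.464, a3=0.888, a4=1.104, a5=1.872, a0=9.955; τ=−ln(0.2446)/9.955=0.141 → t=0.141; u2·a0=0.9523·9.955=9.480; a1+…+a4=8.083 < 9.480 ≤ a1+…+a5=9.955 → R5 fires; A=3 G=4 R=2 Y=9
Draw 2: a1=3.627, a2=1.848, a3=0.888, a4=1.104, a5=1.404, a0=8.871; τ=−ln(0.6626)/8.871=0.046 → t=0.188; u2·a0=0.3693·8.871=3.276 ≤ a1=3.627 → R1 fires; A=4 G=4 R=2 Y=8
Draw 3: a1=3.224, a2=2.464, a3=0.888, a4=1.104, a5=1.664, a0=9.344; τ=−ln(0.1174)/9.344=0.229 → t=0.417; u2·a0=0.6687·9.344=6.248; a1+a2=5.688 < 6.248 ≤ a1+…+a3=6.576 → R3 fires; A=5 G=3 R=1 Y=9
Draw 4: a1=3.627, a2=2.310, a3=0.333, a4=0.828, a5=2.340, a0=9.438; τ=−ln(0.0980)/9.438=0.246 → t=0.663; u2·a0=0.0815·9.438=0.769 ≤ a1=3.627 → R1 fires; A=6 G=3 R=1 Y=8
Draw 5: a1=3.224, a2=2.772, a3=0.333, a4=0.828, a5=2.496, a0=9.653; τ=−ln(0.6395)/9.653=0.046 → t=0.710; u2·a0=0.0378·9.653=0.365 ≤ a1=3.224 → R1 fires; A=7 G=3 R=1 Y=7
Draw 6: a1=2.821, a2=3.234, a3=0.333, a4=0.828, a5=2.548, a0=9.764; τ=−ln(0.2398)/9.764=0.146 → t=0.856 > T=0.82: stop.
Read off A at T=0.82: 7

A at T = 7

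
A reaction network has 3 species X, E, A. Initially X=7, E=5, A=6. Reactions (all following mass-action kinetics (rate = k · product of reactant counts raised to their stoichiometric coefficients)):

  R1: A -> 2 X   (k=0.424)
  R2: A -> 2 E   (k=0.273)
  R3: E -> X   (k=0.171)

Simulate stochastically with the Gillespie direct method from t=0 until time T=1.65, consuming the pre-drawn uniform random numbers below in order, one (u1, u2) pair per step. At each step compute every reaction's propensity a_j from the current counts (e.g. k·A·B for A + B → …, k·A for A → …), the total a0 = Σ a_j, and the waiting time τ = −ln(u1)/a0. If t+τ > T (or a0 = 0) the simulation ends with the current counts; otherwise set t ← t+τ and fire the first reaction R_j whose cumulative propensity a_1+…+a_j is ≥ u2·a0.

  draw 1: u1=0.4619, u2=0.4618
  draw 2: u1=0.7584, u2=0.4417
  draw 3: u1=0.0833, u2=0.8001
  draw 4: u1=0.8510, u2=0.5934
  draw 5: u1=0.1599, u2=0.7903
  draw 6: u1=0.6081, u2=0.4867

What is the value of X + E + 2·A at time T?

Value at T = 24

Check how each reaction changes W = X + E + 2·A (weight of products minus weight of reactants):
R1: A -> 2 X: (1·2) − (2·1) = 2 − 2 = 0
R2: A -> 2 E: (1·2) − (2·1) = 2 − 2 = 0
R3: E -> X: (1·1) − (1·1) = 1 − 1 = 0
Every reaction leaves W unchanged, so W is conserved and no simulation is needed: W(T) = W(0) = 7 + 5 + 2·6 = 24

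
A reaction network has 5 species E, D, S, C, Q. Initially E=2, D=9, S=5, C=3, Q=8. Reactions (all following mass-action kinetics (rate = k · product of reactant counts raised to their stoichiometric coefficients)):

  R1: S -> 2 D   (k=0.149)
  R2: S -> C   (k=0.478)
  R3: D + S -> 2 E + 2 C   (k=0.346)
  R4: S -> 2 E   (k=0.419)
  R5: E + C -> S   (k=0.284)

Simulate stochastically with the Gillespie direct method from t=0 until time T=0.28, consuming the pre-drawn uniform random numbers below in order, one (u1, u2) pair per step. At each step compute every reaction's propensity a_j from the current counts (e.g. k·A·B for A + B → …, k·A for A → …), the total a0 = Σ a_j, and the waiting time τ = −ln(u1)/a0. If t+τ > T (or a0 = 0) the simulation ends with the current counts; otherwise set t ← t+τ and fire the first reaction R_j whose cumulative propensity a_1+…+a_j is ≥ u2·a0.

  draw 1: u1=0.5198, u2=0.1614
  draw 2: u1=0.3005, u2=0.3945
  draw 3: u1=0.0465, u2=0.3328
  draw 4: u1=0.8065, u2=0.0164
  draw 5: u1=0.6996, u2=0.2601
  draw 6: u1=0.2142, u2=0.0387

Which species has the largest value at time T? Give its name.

t=0.000: E=2 D=9 S=5 C=3 Q=8
Draw 1: a1=0.745, a2=2.390, a3=15.570, a4=2.095, a5=1.704, a0=22.504; τ=−ln(0.5198)/22.504=0.029 → t=0.029; u2·a0=0.1614·22.504=3.632; a1+a2=3.135 < 3.632 ≤ a1+…+a3=18.705 → R3 fires; E=4 D=8 S=4 C=5 Q=8
Draw 2: a1=0.596, a2=1.912, a3=11.072, a4=1.676, a5=5.680, a0=20.936; τ=−ln(0.3005)/20.936=0.057 → t=0.087; u2·a0=0.3945·20.936=8.259; a1+a2=2.508 < 8.259 ≤ a1+…+a3=13.580 → R3 fires; E=6 D=7 S=3 C=7 Q=8
Draw 3: a1=0.447, a2=1.434, a3=7.266, a4=1.257, a5=11.928, a0=22.332; τ=−ln(0.0465)/22.332=0.137 → t=0.224; u2·a0=0.3328·22.332=7.432; a1+a2=1.881 < 7.432 ≤ a1+…+a3=9.147 → R3 fires; E=8 D=6 S=2 C=9 Q=8
Draw 4: a1=0.298, a2=0.956, a3=4.152, a4=0.838, a5=20.448, a0=26.692; τ=−ln(0.8065)/26.692=0.008 → t=0.232; u2·a0=0.0164·26.692=0.438; a1=0.298 < 0.438 ≤ a1+a2=1.254 → R2 fires; E=8 D=6 S=1 C=10 Q=8
Draw 5: a1=0.149, a2=0.478, a3=2.076, a4=0.419, a5=22.720, a0=25.842; τ=−ln(0.6996)/25.842=0.014 → t=0.246; u2·a0=0.2601·25.842=6.722; a1+…+a4=3.122 < 6.722 ≤ a1+…+a5=25.842 → R5 fires; E=7 D=6 S=2 C=9 Q=8
Draw 6: a1=0.298, a2=0.956, a3=4.152, a4=0.838, a5=17.892, a0=24.136; τ=−ln(0.2142)/24.136=0.064 → t=0.310 > T=0.28: stop.
At T=0.28: E=7 D=6 S=2 C=9 Q=8; the largest is C.

Dominant species at T: C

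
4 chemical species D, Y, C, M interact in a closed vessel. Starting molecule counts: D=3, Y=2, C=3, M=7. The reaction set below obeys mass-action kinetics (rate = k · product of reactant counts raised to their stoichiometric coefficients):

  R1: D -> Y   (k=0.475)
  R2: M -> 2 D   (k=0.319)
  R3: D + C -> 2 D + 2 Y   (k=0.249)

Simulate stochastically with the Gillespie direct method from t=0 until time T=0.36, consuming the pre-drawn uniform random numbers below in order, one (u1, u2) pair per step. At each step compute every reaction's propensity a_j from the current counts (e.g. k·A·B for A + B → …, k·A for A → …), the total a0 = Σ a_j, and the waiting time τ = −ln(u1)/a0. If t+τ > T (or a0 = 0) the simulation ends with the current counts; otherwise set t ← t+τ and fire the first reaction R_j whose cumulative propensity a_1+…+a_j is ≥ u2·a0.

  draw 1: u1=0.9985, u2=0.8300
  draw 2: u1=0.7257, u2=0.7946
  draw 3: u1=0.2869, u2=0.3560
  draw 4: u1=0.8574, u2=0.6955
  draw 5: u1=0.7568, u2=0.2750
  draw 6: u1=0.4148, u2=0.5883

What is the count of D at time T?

t=0.000: D=3 Y=2 C=3 M=7
Draw 1: a1=1.425, a2=2.233, a3=2.241, a0=5.899; τ=−ln(0.9985)/5.899=0.000 → t=0.000; u2·a0=0.8300·5.899=4.896; a1+a2=3.658 < 4.896 ≤ a1+…+a3=5.899 → R3 fires; D=4 Y=4 C=2 M=7
Draw 2: a1=1.900, a2=2.233, a3=1.992, a0=6.125; τ=−ln(0.7257)/6.125=0.052 → t=0.053; u2·a0=0.7946·6.125=4.867; a1+a2=4.133 < 4.867 ≤ a1+…+a3=6.125 → R3 fires; D=5 Y=6 C=1 M=7
Draw 3: a1=2.375, a2=2.233, a3=1.245, a0=5.853; τ=−ln(0.2869)/5.853=0.213 → t=0.266; u2·a0=0.3560·5.853=2.084 ≤ a1=2.375 → R1 fires; D=4 Y=7 C=1 M=7
Draw 4: a1=1.900, a2=2.233, a3=0.996, a0=5.129; τ=−ln(0.8574)/5.129=0.030 → t=0.296; u2·a0=0.6955·5.129=3.567; a1=1.900 < 3.567 ≤ a1+a2=4.133 → R2 fires; D=6 Y=7 C=1 M=6
Draw 5: a1=2.850, a2=1.914, a3=1.494, a0=6.258; τ=−ln(0.7568)/6.258=0.045 → t=0.340; u2·a0=0.2750·6.258=1.721 ≤ a1=2.850 → R1 fires; D=5 Y=8 C=1 M=6
Draw 6: a1=2.375, a2=1.914, a3=1.245, a0=5.534; τ=−ln(0.4148)/5.534=0.159 → t=0.499 > T=0.36: stop.
Read off D at T=0.36: 5

D at T = 5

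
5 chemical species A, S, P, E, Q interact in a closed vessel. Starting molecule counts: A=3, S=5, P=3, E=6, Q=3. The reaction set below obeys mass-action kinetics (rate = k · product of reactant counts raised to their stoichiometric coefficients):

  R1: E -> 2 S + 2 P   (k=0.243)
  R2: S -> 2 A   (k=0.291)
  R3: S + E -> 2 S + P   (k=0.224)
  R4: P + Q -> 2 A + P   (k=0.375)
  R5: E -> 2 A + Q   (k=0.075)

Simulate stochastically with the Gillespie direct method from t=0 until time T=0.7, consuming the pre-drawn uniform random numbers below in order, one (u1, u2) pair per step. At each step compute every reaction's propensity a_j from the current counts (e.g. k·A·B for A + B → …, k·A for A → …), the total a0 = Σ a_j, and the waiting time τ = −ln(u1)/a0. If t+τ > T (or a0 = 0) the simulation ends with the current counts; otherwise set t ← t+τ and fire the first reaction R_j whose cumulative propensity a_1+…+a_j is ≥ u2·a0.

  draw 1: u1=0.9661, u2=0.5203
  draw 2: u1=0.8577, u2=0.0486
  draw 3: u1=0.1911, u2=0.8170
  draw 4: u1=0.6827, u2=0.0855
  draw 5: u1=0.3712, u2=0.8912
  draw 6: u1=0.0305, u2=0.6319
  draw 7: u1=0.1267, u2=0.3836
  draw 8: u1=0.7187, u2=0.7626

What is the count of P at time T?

t=0.000: A=3 S=5 P=3 E=6 Q=3
Draw 1: a1=1.458, a2=1.455, a3=6.720, a4=3.375, a5=0.450, a0=13.458; τ=−ln(0.9661)/13.458=0.003 → t=0.003; u2·a0=0.5203·13.458=7.002; a1+a2=2.913 < 7.002 ≤ a1+…+a3=9.633 → R3 fires; A=3 S=6 P=4 E=5 Q=3
Draw 2: a1=1.215, a2=1.746, a3=6.720, a4=4.500, a5=0.375, a0=14.556; τ=−ln(0.8577)/14.556=0.011 → t=0.013; u2·a0=0.0486·14.556=0.707 ≤ a1=1.215 → R1 fires; A=3 S=8 P=6 E=4 Q=3
Draw 3: a1=0.972, a2=2.328, a3=7.168, a4=6.750, a5=0.300, a0=17.518; τ=−ln(0.1911)/17.518=0.094 → t=0.108; u2·a0=0.8170·17.518=14.312; a1+…+a3=10.468 < 14.312 ≤ a1+…+a4=17.218 → R4 fires; A=5 S=8 P=6 E=4 Q=2
Draw 4: a1=0.972, a2=2.328, a3=7.168, a4=4.500, a5=0.300, a0=15.268; τ=−ln(0.6827)/15.268=0.025 → t=0.133; u2·a0=0.0855·15.268=1.305; a1=0.972 < 1.305 ≤ a1+a2=3.300 → R2 fires; A=7 S=7 P=6 E=4 Q=2
Draw 5: a1=0.972, a2=2.037, a3=6.272, a4=4.500, a5=0.300, a0=14.081; τ=−ln(0.3712)/14.081=0.070 → t=0.203; u2·a0=0.8912·14.081=12.549; a1+…+a3=9.281 < 12.549 ≤ a1+…+a4=13.781 → R4 fires; A=9 S=7 P=6 E=4 Q=1
Draw 6: a1=0.972, a2=2.037, a3=6.272, a4=2.250, a5=0.300, a0=11.831; τ=−ln(0.0305)/11.831=0.295 → t=0.498; u2·a0=0.6319·11.831=7.476; a1+a2=3.009 < 7.476 ≤ a1+…+a3=9.281 → R3 fires; A=9 S=8 P=7 E=3 Q=1
Draw 7: a1=0.729, a2=2.328, a3=5.376, a4=2.625, a5=0.225, a0=11.283; τ=−ln(0.1267)/11.283=0.183 → t=0.681; u2·a0=0.3836·11.283=4.328; a1+a2=3.057 < 4.328 ≤ a1+…+a3=8.433 → R3 fires; A=9 S=9 P=8 E=2 Q=1
Draw 8: a1=0.486, a2=2.619, a3=4.032, a4=3.000, a5=0.150, a0=10.287; τ=−ln(0.7187)/10.287=0.032 → t=0.713 > T=0.7: stop.
Read off P at T=0.7: 8

P at T = 8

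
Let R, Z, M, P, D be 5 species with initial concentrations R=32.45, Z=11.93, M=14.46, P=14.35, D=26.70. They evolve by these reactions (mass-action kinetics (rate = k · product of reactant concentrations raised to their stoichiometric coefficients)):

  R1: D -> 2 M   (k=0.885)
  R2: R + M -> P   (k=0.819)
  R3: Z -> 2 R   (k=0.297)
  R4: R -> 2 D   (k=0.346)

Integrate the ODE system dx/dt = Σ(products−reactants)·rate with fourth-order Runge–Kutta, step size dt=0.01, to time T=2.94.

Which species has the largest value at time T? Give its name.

RK4 with dt=0.01: 294 steps to T=2.94. Trajectory (selected grid times):
t=0.00: R=32.45 Z=11.93 M=14.46 P=14.35 D=26.70
t=0.33: R=8.47 Z=10.82 M=4.69 P=38.77 D=22.95
t=0.65: R=2.22 Z=9.84 M=8.67 P=46.44 D=18.20
t=0.98: R=0.56 Z=8.92 M=14.61 P=49.81 D=13.81
t=1.31: R=0.31 Z=8.08 M=19.76 P=51.68 D=10.39
t=1.63: R=0.23 Z=7.35 M=23.39 P=53.19 D=7.88
t=1.96: R=0.19 Z=6.67 M=26.00 P=54.59 D=5.92
t=2.29: R=0.16 Z=6.04 M=27.76 P=55.84 D=4.46
t=2.61: R=0.14 Z=5.50 M=28.86 P=56.94 D=3.39
t=2.94: R=0.12 Z=4.98 M=29.56 P=57.97 D=2.55
At T=2.94: R=0.12 Z=4.98 M=29.56 P=57.97 D=2.55; the largest is P.

Dominant species at T: P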